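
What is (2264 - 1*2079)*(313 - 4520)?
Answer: -778295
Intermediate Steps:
(2264 - 1*2079)*(313 - 4520) = (2264 - 2079)*(-4207) = 185*(-4207) = -778295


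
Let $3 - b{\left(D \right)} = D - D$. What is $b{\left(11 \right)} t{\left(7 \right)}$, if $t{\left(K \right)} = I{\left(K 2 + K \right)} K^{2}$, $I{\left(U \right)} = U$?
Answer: $3087$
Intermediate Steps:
$t{\left(K \right)} = 3 K^{3}$ ($t{\left(K \right)} = \left(K 2 + K\right) K^{2} = \left(2 K + K\right) K^{2} = 3 K K^{2} = 3 K^{3}$)
$b{\left(D \right)} = 3$ ($b{\left(D \right)} = 3 - \left(D - D\right) = 3 - 0 = 3 + 0 = 3$)
$b{\left(11 \right)} t{\left(7 \right)} = 3 \cdot 3 \cdot 7^{3} = 3 \cdot 3 \cdot 343 = 3 \cdot 1029 = 3087$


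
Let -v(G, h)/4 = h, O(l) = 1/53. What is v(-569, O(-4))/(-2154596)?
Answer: 1/28548397 ≈ 3.5028e-8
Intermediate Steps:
O(l) = 1/53
v(G, h) = -4*h
v(-569, O(-4))/(-2154596) = -4*1/53/(-2154596) = -4/53*(-1/2154596) = 1/28548397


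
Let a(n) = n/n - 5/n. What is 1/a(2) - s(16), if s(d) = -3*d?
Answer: 142/3 ≈ 47.333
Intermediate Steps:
a(n) = 1 - 5/n
1/a(2) - s(16) = 1/((-5 + 2)/2) - (-3)*16 = 1/((½)*(-3)) - 1*(-48) = 1/(-3/2) + 48 = -⅔ + 48 = 142/3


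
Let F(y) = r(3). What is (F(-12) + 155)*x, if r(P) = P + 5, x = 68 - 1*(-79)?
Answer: 23961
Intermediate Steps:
x = 147 (x = 68 + 79 = 147)
r(P) = 5 + P
F(y) = 8 (F(y) = 5 + 3 = 8)
(F(-12) + 155)*x = (8 + 155)*147 = 163*147 = 23961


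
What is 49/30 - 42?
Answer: -1211/30 ≈ -40.367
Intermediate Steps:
49/30 - 42 = -1211/30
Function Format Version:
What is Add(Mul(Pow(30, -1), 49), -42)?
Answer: Rational(-1211, 30) ≈ -40.367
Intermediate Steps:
Add(Mul(Pow(30, -1), 49), -42) = Add(Mul(Rational(1, 30), 49), -42) = Add(Rational(49, 30), -42) = Rational(-1211, 30)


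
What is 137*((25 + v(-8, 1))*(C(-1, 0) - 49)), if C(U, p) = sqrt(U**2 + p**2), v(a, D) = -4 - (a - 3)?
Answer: -210432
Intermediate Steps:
v(a, D) = -1 - a (v(a, D) = -4 - (-3 + a) = -4 + (3 - a) = -1 - a)
137*((25 + v(-8, 1))*(C(-1, 0) - 49)) = 137*((25 + (-1 - 1*(-8)))*(sqrt((-1)**2 + 0**2) - 49)) = 137*((25 + (-1 + 8))*(sqrt(1 + 0) - 49)) = 137*((25 + 7)*(sqrt(1) - 49)) = 137*(32*(1 - 49)) = 137*(32*(-48)) = 137*(-1536) = -210432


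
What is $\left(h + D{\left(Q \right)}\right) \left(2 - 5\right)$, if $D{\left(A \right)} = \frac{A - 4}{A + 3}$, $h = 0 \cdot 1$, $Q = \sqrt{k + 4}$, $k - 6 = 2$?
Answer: $-24 + 14 \sqrt{3} \approx 0.24871$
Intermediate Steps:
$k = 8$ ($k = 6 + 2 = 8$)
$Q = 2 \sqrt{3}$ ($Q = \sqrt{8 + 4} = \sqrt{12} = 2 \sqrt{3} \approx 3.4641$)
$h = 0$
$D{\left(A \right)} = \frac{-4 + A}{3 + A}$
$\left(h + D{\left(Q \right)}\right) \left(2 - 5\right) = \left(0 + \frac{-4 + 2 \sqrt{3}}{3 + 2 \sqrt{3}}\right) \left(2 - 5\right) = \frac{-4 + 2 \sqrt{3}}{3 + 2 \sqrt{3}} \left(2 - 5\right) = \frac{-4 + 2 \sqrt{3}}{3 + 2 \sqrt{3}} \left(-3\right) = - \frac{3 \left(-4 + 2 \sqrt{3}\right)}{3 + 2 \sqrt{3}}$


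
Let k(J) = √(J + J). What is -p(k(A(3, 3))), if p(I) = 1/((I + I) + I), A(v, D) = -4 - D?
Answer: I*√14/42 ≈ 0.089087*I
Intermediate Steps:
k(J) = √2*√J (k(J) = √(2*J) = √2*√J)
p(I) = 1/(3*I) (p(I) = 1/(2*I + I) = 1/(3*I))
-p(k(A(3, 3))) = -1/(3*(√2*√(-4 - 1*3))) = -1/(3*(√2*√(-4 - 3))) = -1/(3*(√2*√(-7))) = -1/(3*(√2*(I*√7))) = -1/(3*(I*√14)) = -(-I*√14/14)/3 = -(-1)*I*√14/42 = I*√14/42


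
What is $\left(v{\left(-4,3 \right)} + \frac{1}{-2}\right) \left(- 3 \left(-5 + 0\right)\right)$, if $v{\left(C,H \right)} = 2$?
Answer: $\frac{45}{2} \approx 22.5$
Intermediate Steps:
$\left(v{\left(-4,3 \right)} + \frac{1}{-2}\right) \left(- 3 \left(-5 + 0\right)\right) = \left(2 + \frac{1}{-2}\right) \left(- 3 \left(-5 + 0\right)\right) = \left(2 - \frac{1}{2}\right) \left(\left(-3\right) \left(-5\right)\right) = \frac{3}{2} \cdot 15 = \frac{45}{2}$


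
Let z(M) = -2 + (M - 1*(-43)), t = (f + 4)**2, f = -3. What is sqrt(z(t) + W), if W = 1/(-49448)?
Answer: sqrt(25673587030)/24724 ≈ 6.4807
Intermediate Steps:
t = 1 (t = (-3 + 4)**2 = 1**2 = 1)
z(M) = 41 + M (z(M) = -2 + (M + 43) = -2 + (43 + M) = 41 + M)
W = -1/49448 ≈ -2.0223e-5
sqrt(z(t) + W) = sqrt((41 + 1) - 1/49448) = sqrt(42 - 1/49448) = sqrt(2076815/49448) = sqrt(25673587030)/24724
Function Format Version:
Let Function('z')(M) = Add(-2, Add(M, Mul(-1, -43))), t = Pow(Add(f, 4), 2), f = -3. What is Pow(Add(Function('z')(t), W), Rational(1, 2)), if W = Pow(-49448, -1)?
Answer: Mul(Rational(1, 24724), Pow(25673587030, Rational(1, 2))) ≈ 6.4807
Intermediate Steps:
t = 1 (t = Pow(Add(-3, 4), 2) = Pow(1, 2) = 1)
Function('z')(M) = Add(41, M) (Function('z')(M) = Add(-2, Add(M, 43)) = Add(-2, Add(43, M)) = Add(41, M))
W = Rational(-1, 49448) ≈ -2.0223e-5
Pow(Add(Function('z')(t), W), Rational(1, 2)) = Pow(Add(Add(41, 1), Rational(-1, 49448)), Rational(1, 2)) = Pow(Add(42, Rational(-1, 49448)), Rational(1, 2)) = Pow(Rational(2076815, 49448), Rational(1, 2)) = Mul(Rational(1, 24724), Pow(25673587030, Rational(1, 2)))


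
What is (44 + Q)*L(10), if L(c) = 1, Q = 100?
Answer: 144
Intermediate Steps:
(44 + Q)*L(10) = (44 + 100)*1 = 144*1 = 144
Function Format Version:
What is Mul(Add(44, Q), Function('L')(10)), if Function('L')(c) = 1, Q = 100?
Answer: 144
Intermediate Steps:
Mul(Add(44, Q), Function('L')(10)) = Mul(Add(44, 100), 1) = Mul(144, 1) = 144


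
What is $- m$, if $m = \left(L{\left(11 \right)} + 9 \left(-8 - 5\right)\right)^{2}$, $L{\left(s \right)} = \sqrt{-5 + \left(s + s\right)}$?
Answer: $-13706 + 234 \sqrt{17} \approx -12741.0$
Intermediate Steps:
$L{\left(s \right)} = \sqrt{-5 + 2 s}$
$m = \left(-117 + \sqrt{17}\right)^{2}$ ($m = \left(\sqrt{-5 + 2 \cdot 11} + 9 \left(-8 - 5\right)\right)^{2} = \left(\sqrt{-5 + 22} + 9 \left(-13\right)\right)^{2} = \left(\sqrt{17} - 117\right)^{2} = \left(-117 + \sqrt{17}\right)^{2} \approx 12741.0$)
$- m = - \left(117 - \sqrt{17}\right)^{2}$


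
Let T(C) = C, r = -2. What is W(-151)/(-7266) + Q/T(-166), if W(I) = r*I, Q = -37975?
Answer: 137938109/603078 ≈ 228.72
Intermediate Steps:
W(I) = -2*I
W(-151)/(-7266) + Q/T(-166) = -2*(-151)/(-7266) - 37975/(-166) = 302*(-1/7266) - 37975*(-1/166) = -151/3633 + 37975/166 = 137938109/603078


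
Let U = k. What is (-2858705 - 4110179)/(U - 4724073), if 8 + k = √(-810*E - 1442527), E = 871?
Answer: 16460786247802/11158471721299 + 3484442*I*√2148037/11158471721299 ≈ 1.4752 + 0.00045767*I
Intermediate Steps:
k = -8 + I*√2148037 (k = -8 + √(-810*871 - 1442527) = -8 + √(-705510 - 1442527) = -8 + √(-2148037) = -8 + I*√2148037 ≈ -8.0 + 1465.6*I)
U = -8 + I*√2148037 ≈ -8.0 + 1465.6*I
(-2858705 - 4110179)/(U - 4724073) = (-2858705 - 4110179)/((-8 + I*√2148037) - 4724073) = -6968884/(-4724081 + I*√2148037)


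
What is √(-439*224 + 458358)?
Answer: √360022 ≈ 600.02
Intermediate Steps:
√(-439*224 + 458358) = √(-98336 + 458358) = √360022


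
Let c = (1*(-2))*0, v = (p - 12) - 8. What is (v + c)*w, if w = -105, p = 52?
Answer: -3360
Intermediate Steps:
v = 32 (v = (52 - 12) - 8 = 40 - 8 = 32)
c = 0 (c = -2*0 = 0)
(v + c)*w = (32 + 0)*(-105) = 32*(-105) = -3360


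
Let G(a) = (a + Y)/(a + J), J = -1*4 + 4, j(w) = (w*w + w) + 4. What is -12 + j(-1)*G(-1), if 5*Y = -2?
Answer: -32/5 ≈ -6.4000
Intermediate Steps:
j(w) = 4 + w + w**2 (j(w) = (w**2 + w) + 4 = (w + w**2) + 4 = 4 + w + w**2)
Y = -2/5 (Y = (1/5)*(-2) = -2/5 ≈ -0.40000)
J = 0 (J = -4 + 4 = 0)
G(a) = (-2/5 + a)/a (G(a) = (a - 2/5)/(a + 0) = (-2/5 + a)/a)
-12 + j(-1)*G(-1) = -12 + (4 - 1 + (-1)**2)*((-2/5 - 1)/(-1)) = -12 + (4 - 1 + 1)*(-1*(-7/5)) = -12 + 4*(7/5) = -12 + 28/5 = -32/5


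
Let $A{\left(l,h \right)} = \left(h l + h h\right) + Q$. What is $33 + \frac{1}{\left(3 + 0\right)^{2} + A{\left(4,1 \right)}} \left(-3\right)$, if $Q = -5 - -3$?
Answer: $\frac{131}{4} \approx 32.75$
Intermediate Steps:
$Q = -2$ ($Q = -5 + 3 = -2$)
$A{\left(l,h \right)} = -2 + h^{2} + h l$ ($A{\left(l,h \right)} = \left(h l + h h\right) - 2 = \left(h l + h^{2}\right) - 2 = \left(h^{2} + h l\right) - 2 = -2 + h^{2} + h l$)
$33 + \frac{1}{\left(3 + 0\right)^{2} + A{\left(4,1 \right)}} \left(-3\right) = 33 + \frac{1}{\left(3 + 0\right)^{2} + \left(-2 + 1^{2} + 1 \cdot 4\right)} \left(-3\right) = 33 + \frac{1}{3^{2} + \left(-2 + 1 + 4\right)} \left(-3\right) = 33 + \frac{1}{9 + 3} \left(-3\right) = 33 + \frac{1}{12} \left(-3\right) = 33 - \frac{1}{4} = \frac{131}{4}$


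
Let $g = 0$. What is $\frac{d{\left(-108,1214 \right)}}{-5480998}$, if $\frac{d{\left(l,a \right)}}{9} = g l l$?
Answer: $0$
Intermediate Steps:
$d{\left(l,a \right)} = 0$ ($d{\left(l,a \right)} = 9 \cdot 0 l l = 9 \cdot 0 l = 9 \cdot 0 = 0$)
$\frac{d{\left(-108,1214 \right)}}{-5480998} = \frac{0}{-5480998} = 0 \left(- \frac{1}{5480998}\right) = 0$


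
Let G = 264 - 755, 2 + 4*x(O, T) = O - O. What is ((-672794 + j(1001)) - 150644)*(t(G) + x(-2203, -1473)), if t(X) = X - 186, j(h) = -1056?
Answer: 558594685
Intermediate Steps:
x(O, T) = -½ (x(O, T) = -½ + (O - O)/4 = -½ + (¼)*0 = -½ + 0 = -½)
G = -491
t(X) = -186 + X
((-672794 + j(1001)) - 150644)*(t(G) + x(-2203, -1473)) = ((-672794 - 1056) - 150644)*((-186 - 491) - ½) = (-673850 - 150644)*(-677 - ½) = -824494*(-1355/2) = 558594685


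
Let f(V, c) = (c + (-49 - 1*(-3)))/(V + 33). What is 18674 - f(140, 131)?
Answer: 3230517/173 ≈ 18674.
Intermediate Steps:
f(V, c) = (-46 + c)/(33 + V) (f(V, c) = (c + (-49 + 3))/(33 + V) = (c - 46)/(33 + V) = (-46 + c)/(33 + V))
18674 - f(140, 131) = 18674 - (-46 + 131)/(33 + 140) = 18674 - 85/173 = 3230517/173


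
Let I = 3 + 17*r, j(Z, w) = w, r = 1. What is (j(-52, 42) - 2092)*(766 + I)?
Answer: -1611300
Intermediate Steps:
I = 20 (I = 3 + 17*1 = 3 + 17 = 20)
(j(-52, 42) - 2092)*(766 + I) = (42 - 2092)*(766 + 20) = -2050*786 = -1611300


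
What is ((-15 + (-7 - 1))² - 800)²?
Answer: 73441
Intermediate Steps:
((-15 + (-7 - 1))² - 800)² = ((-15 - 8)² - 800)² = ((-23)² - 800)² = (529 - 800)² = (-271)² = 73441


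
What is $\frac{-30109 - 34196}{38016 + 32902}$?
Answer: $- \frac{64305}{70918} \approx -0.90675$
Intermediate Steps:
$\frac{-30109 - 34196}{38016 + 32902} = - \frac{64305}{70918}$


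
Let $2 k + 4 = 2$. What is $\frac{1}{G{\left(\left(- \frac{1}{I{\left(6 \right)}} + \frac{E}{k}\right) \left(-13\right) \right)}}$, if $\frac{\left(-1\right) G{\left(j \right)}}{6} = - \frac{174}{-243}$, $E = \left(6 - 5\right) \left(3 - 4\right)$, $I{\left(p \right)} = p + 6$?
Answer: $- \frac{27}{116} \approx -0.23276$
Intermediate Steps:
$I{\left(p \right)} = 6 + p$
$E = -1$ ($E = 1 \left(-1\right) = -1$)
$k = -1$ ($k = -2 + \frac{1}{2} \cdot 2 = -2 + 1 = -1$)
$G{\left(j \right)} = - \frac{116}{27}$ ($G{\left(j \right)} = - 6 \left(- \frac{174}{-243}\right) = - 6 \left(\left(-174\right) \left(- \frac{1}{243}\right)\right) = \left(-6\right) \frac{58}{81} = - \frac{116}{27}$)
$\frac{1}{G{\left(\left(- \frac{1}{I{\left(6 \right)}} + \frac{E}{k}\right) \left(-13\right) \right)}} = \frac{1}{- \frac{116}{27}} = - \frac{27}{116}$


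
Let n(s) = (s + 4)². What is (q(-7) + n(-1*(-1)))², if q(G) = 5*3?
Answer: 1600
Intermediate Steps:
q(G) = 15
n(s) = (4 + s)²
(q(-7) + n(-1*(-1)))² = (15 + (4 - 1*(-1))²)² = (15 + (4 + 1)²)² = (15 + 5²)² = (15 + 25)² = 40² = 1600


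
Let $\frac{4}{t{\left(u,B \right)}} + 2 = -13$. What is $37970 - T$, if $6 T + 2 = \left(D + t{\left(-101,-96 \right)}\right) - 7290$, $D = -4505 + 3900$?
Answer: $\frac{3535759}{90} \approx 39286.0$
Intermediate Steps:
$t{\left(u,B \right)} = - \frac{4}{15}$ ($t{\left(u,B \right)} = \frac{4}{-2 - 13} = \frac{4}{-15} = 4 \left(- \frac{1}{15}\right) = - \frac{4}{15}$)
$D = -605$
$T = - \frac{118459}{90}$ ($T = - \frac{1}{3} + \frac{\left(-605 - \frac{4}{15}\right) - 7290}{6} = - \frac{1}{3} + \frac{- \frac{9079}{15} - 7290}{6} = - \frac{1}{3} + \frac{1}{6} \left(- \frac{118429}{15}\right) = - \frac{1}{3} - \frac{118429}{90} = - \frac{118459}{90} \approx -1316.2$)
$37970 - T = 37970 - - \frac{118459}{90} = 37970 + \frac{118459}{90} = \frac{3535759}{90}$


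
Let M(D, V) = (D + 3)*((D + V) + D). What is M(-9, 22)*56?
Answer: -1344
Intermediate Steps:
M(D, V) = (3 + D)*(V + 2*D)
M(-9, 22)*56 = (2*(-9)² + 3*22 + 6*(-9) - 9*22)*56 = (2*81 + 66 - 54 - 198)*56 = (162 + 66 - 54 - 198)*56 = -24*56 = -1344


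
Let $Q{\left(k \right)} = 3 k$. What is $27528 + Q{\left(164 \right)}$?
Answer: $28020$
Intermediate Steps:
$27528 + Q{\left(164 \right)} = 27528 + 3 \cdot 164 = 27528 + 492 = 28020$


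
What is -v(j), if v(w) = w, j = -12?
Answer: 12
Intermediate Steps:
-v(j) = -1*(-12) = 12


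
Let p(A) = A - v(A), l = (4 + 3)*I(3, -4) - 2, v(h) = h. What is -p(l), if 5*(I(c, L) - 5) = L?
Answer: 0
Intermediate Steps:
I(c, L) = 5 + L/5
l = 137/5 (l = (4 + 3)*(5 + (1/5)*(-4)) - 2 = 7*(5 - 4/5) - 2 = 7*(21/5) - 2 = 147/5 - 2 = 137/5 ≈ 27.400)
p(A) = 0 (p(A) = A - A = 0)
-p(l) = -1*0 = 0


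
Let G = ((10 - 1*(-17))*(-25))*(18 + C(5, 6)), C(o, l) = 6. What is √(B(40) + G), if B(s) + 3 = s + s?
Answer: I*√16123 ≈ 126.98*I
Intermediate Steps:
B(s) = -3 + 2*s (B(s) = -3 + (s + s) = -3 + 2*s)
G = -16200 (G = ((10 - 1*(-17))*(-25))*(18 + 6) = ((10 + 17)*(-25))*24 = (27*(-25))*24 = -675*24 = -16200)
√(B(40) + G) = √((-3 + 2*40) - 16200) = √((-3 + 80) - 16200) = √(77 - 16200) = √(-16123) = I*√16123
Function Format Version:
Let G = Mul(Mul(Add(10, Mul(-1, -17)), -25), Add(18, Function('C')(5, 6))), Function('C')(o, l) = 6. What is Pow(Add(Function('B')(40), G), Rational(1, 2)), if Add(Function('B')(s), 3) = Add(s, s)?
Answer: Mul(I, Pow(16123, Rational(1, 2))) ≈ Mul(126.98, I)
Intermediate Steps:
Function('B')(s) = Add(-3, Mul(2, s)) (Function('B')(s) = Add(-3, Add(s, s)) = Add(-3, Mul(2, s)))
G = -16200 (G = Mul(Mul(Add(10, Mul(-1, -17)), -25), Add(18, 6)) = Mul(Mul(Add(10, 17), -25), 24) = Mul(Mul(27, -25), 24) = Mul(-675, 24) = -16200)
Pow(Add(Function('B')(40), G), Rational(1, 2)) = Pow(Add(Add(-3, Mul(2, 40)), -16200), Rational(1, 2)) = Pow(Add(Add(-3, 80), -16200), Rational(1, 2)) = Pow(Add(77, -16200), Rational(1, 2)) = Pow(-16123, Rational(1, 2)) = Mul(I, Pow(16123, Rational(1, 2)))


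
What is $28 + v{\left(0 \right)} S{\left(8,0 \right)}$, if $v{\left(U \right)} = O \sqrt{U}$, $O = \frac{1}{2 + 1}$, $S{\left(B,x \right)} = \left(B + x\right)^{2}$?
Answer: $28$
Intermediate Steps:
$O = \frac{1}{3} \approx 0.33333$
$v{\left(U \right)} = \frac{\sqrt{U}}{3}$
$28 + v{\left(0 \right)} S{\left(8,0 \right)} = 28 + \frac{\sqrt{0}}{3} \left(8 + 0\right)^{2} = 28 + \frac{1}{3} \cdot 0 \cdot 8^{2} = 28 + 0 \cdot 64 = 28 + 0 = 28$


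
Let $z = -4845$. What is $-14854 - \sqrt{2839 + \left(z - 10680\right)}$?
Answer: $-14854 - i \sqrt{12686} \approx -14854.0 - 112.63 i$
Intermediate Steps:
$-14854 - \sqrt{2839 + \left(z - 10680\right)} = -14854 - \sqrt{2839 - 15525} = -14854 - \sqrt{-12686} = -14854 - i \sqrt{12686}$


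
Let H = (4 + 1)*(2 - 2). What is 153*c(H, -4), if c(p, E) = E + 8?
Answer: 612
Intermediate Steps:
H = 0 (H = 5*0 = 0)
c(p, E) = 8 + E
153*c(H, -4) = 153*(8 - 4) = 153*4 = 612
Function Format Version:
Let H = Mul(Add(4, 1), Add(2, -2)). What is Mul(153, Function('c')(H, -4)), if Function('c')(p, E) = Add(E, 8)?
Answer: 612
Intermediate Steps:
H = 0 (H = Mul(5, 0) = 0)
Function('c')(p, E) = Add(8, E)
Mul(153, Function('c')(H, -4)) = Mul(153, Add(8, -4)) = Mul(153, 4) = 612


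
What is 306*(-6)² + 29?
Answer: 11045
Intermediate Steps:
306*(-6)² + 29 = 306*36 + 29 = 11016 + 29 = 11045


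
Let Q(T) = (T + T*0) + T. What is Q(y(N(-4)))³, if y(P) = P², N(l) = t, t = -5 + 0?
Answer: 125000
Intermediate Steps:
t = -5
N(l) = -5
Q(T) = 2*T (Q(T) = (T + 0) + T = T + T = 2*T)
Q(y(N(-4)))³ = (2*(-5)²)³ = (2*25)³ = 50³ = 125000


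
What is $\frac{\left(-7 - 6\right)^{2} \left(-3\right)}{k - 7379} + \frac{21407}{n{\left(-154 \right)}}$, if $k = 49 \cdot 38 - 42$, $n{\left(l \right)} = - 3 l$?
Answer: $\frac{39745249}{856086} \approx 46.427$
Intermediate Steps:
$k = 1820$ ($k = 1862 - 42 = 1820$)
$\frac{\left(-7 - 6\right)^{2} \left(-3\right)}{k - 7379} + \frac{21407}{n{\left(-154 \right)}} = \frac{\left(-7 - 6\right)^{2} \left(-3\right)}{1820 - 7379} + \frac{21407}{\left(-3\right) \left(-154\right)} = \frac{\left(-13\right)^{2} \left(-3\right)}{1820 - 7379} + \frac{21407}{462} = \frac{169 \left(-3\right)}{-5559} + 21407 \cdot \frac{1}{462} = \left(-507\right) \left(- \frac{1}{5559}\right) + \frac{21407}{462} = \frac{169}{1853} + \frac{21407}{462} = \frac{39745249}{856086}$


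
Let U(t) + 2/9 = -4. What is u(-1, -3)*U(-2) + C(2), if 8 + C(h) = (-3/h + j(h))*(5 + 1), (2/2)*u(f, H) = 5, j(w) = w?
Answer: -235/9 ≈ -26.111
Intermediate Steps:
U(t) = -38/9 (U(t) = -2/9 - 4 = -38/9)
u(f, H) = 5
C(h) = -8 - 18/h + 6*h (C(h) = -8 + (-3/h + h)*(5 + 1) = -8 + (h - 3/h)*6 = -8 + (-18/h + 6*h) = -8 - 18/h + 6*h)
u(-1, -3)*U(-2) + C(2) = 5*(-38/9) + (-8 - 18/2 + 6*2) = -190/9 + (-8 - 18*1/2 + 12) = -190/9 + (-8 - 9 + 12) = -190/9 - 5 = -235/9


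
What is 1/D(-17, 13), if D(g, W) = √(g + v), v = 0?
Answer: -I*√17/17 ≈ -0.24254*I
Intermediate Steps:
D(g, W) = √g (D(g, W) = √(g + 0) = √g)
1/D(-17, 13) = 1/(√(-17)) = 1/(I*√17) = -I*√17/17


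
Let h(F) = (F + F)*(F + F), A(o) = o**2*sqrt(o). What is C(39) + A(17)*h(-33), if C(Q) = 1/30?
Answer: 1/30 + 1258884*sqrt(17) ≈ 5.1905e+6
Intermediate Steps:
A(o) = o**(5/2)
C(Q) = 1/30
h(F) = 4*F**2 (h(F) = (2*F)*(2*F) = 4*F**2)
C(39) + A(17)*h(-33) = 1/30 + 17**(5/2)*(4*(-33)**2) = 1/30 + (289*sqrt(17))*(4*1089) = 1/30 + (289*sqrt(17))*4356 = 1/30 + 1258884*sqrt(17)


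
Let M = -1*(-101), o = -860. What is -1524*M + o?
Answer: -154784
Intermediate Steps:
M = 101
-1524*M + o = -1524*101 - 860 = -153924 - 860 = -154784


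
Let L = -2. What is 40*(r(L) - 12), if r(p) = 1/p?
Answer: -500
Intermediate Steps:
40*(r(L) - 12) = 40*(1/(-2) - 12) = 40*(-½ - 12) = 40*(-25/2) = -500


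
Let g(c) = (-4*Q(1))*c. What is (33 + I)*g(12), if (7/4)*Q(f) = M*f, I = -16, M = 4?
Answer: -13056/7 ≈ -1865.1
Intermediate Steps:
Q(f) = 16*f/7 (Q(f) = 4*(4*f)/7 = 16*f/7)
g(c) = -64*c/7 (g(c) = (-64/7)*c = (-4*16/7)*c = -64*c/7)
(33 + I)*g(12) = (33 - 16)*(-64/7*12) = 17*(-768/7) = -13056/7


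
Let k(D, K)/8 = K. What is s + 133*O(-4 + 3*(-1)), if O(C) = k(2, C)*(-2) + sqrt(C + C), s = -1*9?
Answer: 14887 + 133*I*sqrt(14) ≈ 14887.0 + 497.64*I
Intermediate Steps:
k(D, K) = 8*K
s = -9
O(C) = -16*C + sqrt(2)*sqrt(C) (O(C) = (8*C)*(-2) + sqrt(C + C) = -16*C + sqrt(2*C) = -16*C + sqrt(2)*sqrt(C))
s + 133*O(-4 + 3*(-1)) = -9 + 133*(-16*(-4 + 3*(-1)) + sqrt(2)*sqrt(-4 + 3*(-1))) = -9 + 133*(-16*(-4 - 3) + sqrt(2)*sqrt(-4 - 3)) = -9 + 133*(-16*(-7) + sqrt(2)*sqrt(-7)) = -9 + 133*(112 + sqrt(2)*(I*sqrt(7))) = -9 + 133*(112 + I*sqrt(14)) = -9 + (14896 + 133*I*sqrt(14)) = 14887 + 133*I*sqrt(14)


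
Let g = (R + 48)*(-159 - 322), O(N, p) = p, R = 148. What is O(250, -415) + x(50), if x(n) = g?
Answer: -94691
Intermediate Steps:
g = -94276 (g = (148 + 48)*(-159 - 322) = 196*(-481) = -94276)
x(n) = -94276
O(250, -415) + x(50) = -415 - 94276 = -94691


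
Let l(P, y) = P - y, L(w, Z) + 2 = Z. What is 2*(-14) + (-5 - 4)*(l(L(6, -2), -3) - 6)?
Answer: 35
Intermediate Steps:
L(w, Z) = -2 + Z
2*(-14) + (-5 - 4)*(l(L(6, -2), -3) - 6) = 2*(-14) + (-5 - 4)*(((-2 - 2) - 1*(-3)) - 6) = -28 - 9*((-4 + 3) - 6) = -28 - 9*(-1 - 6) = -28 - 9*(-7) = -28 + 63 = 35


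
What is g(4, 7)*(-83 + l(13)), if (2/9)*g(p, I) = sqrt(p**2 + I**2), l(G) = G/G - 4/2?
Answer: -378*sqrt(65) ≈ -3047.5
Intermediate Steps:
l(G) = -1 (l(G) = 1 - 4*1/2 = 1 - 2 = -1)
g(p, I) = 9*sqrt(I**2 + p**2)/2 (g(p, I) = 9*sqrt(p**2 + I**2)/2 = 9*sqrt(I**2 + p**2)/2)
g(4, 7)*(-83 + l(13)) = (9*sqrt(7**2 + 4**2)/2)*(-83 - 1) = (9*sqrt(49 + 16)/2)*(-84) = (9*sqrt(65)/2)*(-84) = -378*sqrt(65)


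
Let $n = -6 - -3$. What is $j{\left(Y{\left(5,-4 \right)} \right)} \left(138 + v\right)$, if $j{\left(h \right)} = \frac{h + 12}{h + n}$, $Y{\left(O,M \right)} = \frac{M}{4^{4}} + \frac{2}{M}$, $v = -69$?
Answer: $- \frac{1127}{5} \approx -225.4$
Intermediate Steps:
$n = -3$ ($n = -6 + 3 = -3$)
$Y{\left(O,M \right)} = \frac{2}{M} + \frac{M}{256}$ ($Y{\left(O,M \right)} = \frac{M}{256} + \frac{2}{M} = \frac{2}{M} + \frac{M}{256}$)
$j{\left(h \right)} = \frac{12 + h}{-3 + h}$ ($j{\left(h \right)} = \frac{h + 12}{h - 3} = \frac{12 + h}{-3 + h}$)
$j{\left(Y{\left(5,-4 \right)} \right)} \left(138 + v\right) = \frac{12 + \left(\frac{2}{-4} + \frac{1}{256} \left(-4\right)\right)}{-3 + \left(\frac{2}{-4} + \frac{1}{256} \left(-4\right)\right)} \left(138 - 69\right) = \frac{12 + \left(2 \left(- \frac{1}{4}\right) - \frac{1}{64}\right)}{-3 + \left(2 \left(- \frac{1}{4}\right) - \frac{1}{64}\right)} 69 = \frac{12 - \frac{33}{64}}{-3 - \frac{33}{64}} \cdot 69 = \frac{1}{- \frac{225}{64}} \cdot \frac{735}{64} \cdot 69 = \left(- \frac{64}{225}\right) \frac{735}{64} \cdot 69 = \left(- \frac{49}{15}\right) 69 = - \frac{1127}{5}$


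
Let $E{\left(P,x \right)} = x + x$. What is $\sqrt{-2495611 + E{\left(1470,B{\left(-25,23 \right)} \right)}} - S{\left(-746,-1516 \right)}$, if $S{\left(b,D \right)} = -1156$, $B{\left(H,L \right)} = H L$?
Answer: $1156 + i \sqrt{2496761} \approx 1156.0 + 1580.1 i$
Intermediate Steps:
$E{\left(P,x \right)} = 2 x$
$\sqrt{-2495611 + E{\left(1470,B{\left(-25,23 \right)} \right)}} - S{\left(-746,-1516 \right)} = \sqrt{-2495611 + 2 \left(\left(-25\right) 23\right)} - -1156 = \sqrt{-2495611 + 2 \left(-575\right)} + 1156 = \sqrt{-2495611 - 1150} + 1156 = \sqrt{-2496761} + 1156 = i \sqrt{2496761} + 1156 = 1156 + i \sqrt{2496761}$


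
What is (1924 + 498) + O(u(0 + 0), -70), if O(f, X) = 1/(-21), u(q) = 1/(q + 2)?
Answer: 50861/21 ≈ 2422.0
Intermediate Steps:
u(q) = 1/(2 + q)
O(f, X) = -1/21
(1924 + 498) + O(u(0 + 0), -70) = (1924 + 498) - 1/21 = 2422 - 1/21 = 50861/21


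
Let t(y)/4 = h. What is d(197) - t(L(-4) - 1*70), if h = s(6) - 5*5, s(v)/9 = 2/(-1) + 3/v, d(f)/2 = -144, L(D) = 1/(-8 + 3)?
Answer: -134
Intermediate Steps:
L(D) = -⅕ (L(D) = 1/(-5) = -⅕)
d(f) = -288 (d(f) = 2*(-144) = -288)
s(v) = -18 + 27/v (s(v) = 9*(2/(-1) + 3/v) = 9*(2*(-1) + 3/v) = 9*(-2 + 3/v) = -18 + 27/v)
h = -77/2 (h = (-18 + 27/6) - 5*5 = (-18 + 27*(⅙)) - 25 = (-18 + 9/2) - 25 = -27/2 - 25 = -77/2 ≈ -38.500)
t(y) = -154 (t(y) = 4*(-77/2) = -154)
d(197) - t(L(-4) - 1*70) = -288 - 1*(-154) = -288 + 154 = -134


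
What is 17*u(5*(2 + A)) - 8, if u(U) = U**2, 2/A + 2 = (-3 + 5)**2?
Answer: 3817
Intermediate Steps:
A = 1 (A = 2/(-2 + (-3 + 5)**2) = 2/(-2 + 2**2) = 2/(-2 + 4) = 2/2 = 2*(1/2) = 1)
17*u(5*(2 + A)) - 8 = 17*(5*(2 + 1))**2 - 8 = 17*(5*3)**2 - 8 = 17*15**2 - 8 = 17*225 - 8 = 3825 - 8 = 3817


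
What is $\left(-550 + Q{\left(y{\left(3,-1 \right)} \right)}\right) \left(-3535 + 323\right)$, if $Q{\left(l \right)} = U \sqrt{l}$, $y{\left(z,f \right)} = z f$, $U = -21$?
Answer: $1766600 + 67452 i \sqrt{3} \approx 1.7666 \cdot 10^{6} + 1.1683 \cdot 10^{5} i$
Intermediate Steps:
$y{\left(z,f \right)} = f z$
$Q{\left(l \right)} = - 21 \sqrt{l}$
$\left(-550 + Q{\left(y{\left(3,-1 \right)} \right)}\right) \left(-3535 + 323\right) = \left(-550 - 21 \sqrt{\left(-1\right) 3}\right) \left(-3535 + 323\right) = \left(-550 - 21 \sqrt{-3}\right) \left(-3212\right) = \left(-550 - 21 i \sqrt{3}\right) \left(-3212\right) = 1766600 + 67452 i \sqrt{3}$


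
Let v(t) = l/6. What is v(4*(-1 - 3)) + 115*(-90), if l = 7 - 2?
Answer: -62095/6 ≈ -10349.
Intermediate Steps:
l = 5
v(t) = ⅚ (v(t) = 5/6 = 5*(⅙) = ⅚)
v(4*(-1 - 3)) + 115*(-90) = ⅚ + 115*(-90) = ⅚ - 10350 = -62095/6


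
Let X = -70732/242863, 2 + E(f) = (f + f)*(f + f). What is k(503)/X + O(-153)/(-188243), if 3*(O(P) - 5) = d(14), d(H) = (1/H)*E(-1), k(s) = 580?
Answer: -139209057688303/69902720349 ≈ -1991.5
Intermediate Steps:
E(f) = -2 + 4*f**2 (E(f) = -2 + (f + f)*(f + f) = -2 + (2*f)*(2*f) = -2 + 4*f**2)
X = -70732/242863 (X = -70732*1/242863 = -70732/242863 ≈ -0.29124)
d(H) = 2/H (d(H) = (1/H)*(-2 + 4*(-1)**2) = (-2 + 4*1)/H = (-2 + 4)/H = 2/H)
O(P) = 106/21 (O(P) = 5 + (2/14)/3 = 5 + (2*(1/14))/3 = 5 + (1/3)*(1/7) = 5 + 1/21 = 106/21)
k(503)/X + O(-153)/(-188243) = 580/(-70732/242863) + (106/21)/(-188243) = 580*(-242863/70732) + (106/21)*(-1/188243) = -35215135/17683 - 106/3953103 = -139209057688303/69902720349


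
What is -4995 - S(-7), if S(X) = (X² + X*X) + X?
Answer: -5086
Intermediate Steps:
S(X) = X + 2*X² (S(X) = (X² + X²) + X = 2*X² + X = X + 2*X²)
-4995 - S(-7) = -4995 - (-7)*(1 + 2*(-7)) = -4995 - (-7)*(1 - 14) = -4995 - (-7)*(-13) = -4995 - 1*91 = -4995 - 91 = -5086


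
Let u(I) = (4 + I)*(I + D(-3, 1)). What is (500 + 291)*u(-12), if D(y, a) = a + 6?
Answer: 31640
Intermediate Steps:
D(y, a) = 6 + a
u(I) = (4 + I)*(7 + I) (u(I) = (4 + I)*(I + (6 + 1)) = (4 + I)*(I + 7) = (4 + I)*(7 + I))
(500 + 291)*u(-12) = (500 + 291)*(28 + (-12)**2 + 11*(-12)) = 791*(28 + 144 - 132) = 791*40 = 31640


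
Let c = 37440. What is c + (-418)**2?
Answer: 212164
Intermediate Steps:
c + (-418)**2 = 37440 + (-418)**2 = 37440 + 174724 = 212164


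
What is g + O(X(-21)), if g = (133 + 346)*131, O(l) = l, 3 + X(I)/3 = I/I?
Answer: 62743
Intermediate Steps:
X(I) = -6 (X(I) = -9 + 3*(I/I) = -9 + 3*1 = -9 + 3 = -6)
g = 62749 (g = 479*131 = 62749)
g + O(X(-21)) = 62749 - 6 = 62743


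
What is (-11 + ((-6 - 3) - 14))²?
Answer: 1156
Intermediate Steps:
(-11 + ((-6 - 3) - 14))² = (-11 + (-9 - 14))² = (-11 - 23)² = (-34)² = 1156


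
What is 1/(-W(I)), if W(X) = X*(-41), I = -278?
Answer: -1/11398 ≈ -8.7735e-5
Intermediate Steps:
W(X) = -41*X
1/(-W(I)) = 1/(-(-41)*(-278)) = 1/(-1*11398) = 1/(-11398) = -1/11398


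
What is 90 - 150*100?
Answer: -14910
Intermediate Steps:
90 - 150*100 = 90 - 15000 = -14910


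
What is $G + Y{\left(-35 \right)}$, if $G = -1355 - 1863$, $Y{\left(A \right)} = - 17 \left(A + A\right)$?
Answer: $-2028$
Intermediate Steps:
$Y{\left(A \right)} = - 34 A$ ($Y{\left(A \right)} = - 17 \cdot 2 A = - 34 A$)
$G = -3218$ ($G = -1355 - 1863 = -3218$)
$G + Y{\left(-35 \right)} = -3218 - -1190 = -3218 + 1190 = -2028$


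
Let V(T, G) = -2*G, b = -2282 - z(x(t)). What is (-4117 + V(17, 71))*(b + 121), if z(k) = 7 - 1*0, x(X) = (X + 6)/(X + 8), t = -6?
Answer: 9233512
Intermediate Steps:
x(X) = (6 + X)/(8 + X)
z(k) = 7 (z(k) = 7 + 0 = 7)
b = -2289 (b = -2282 - 1*7 = -2282 - 7 = -2289)
(-4117 + V(17, 71))*(b + 121) = (-4117 - 2*71)*(-2289 + 121) = (-4117 - 142)*(-2168) = -4259*(-2168) = 9233512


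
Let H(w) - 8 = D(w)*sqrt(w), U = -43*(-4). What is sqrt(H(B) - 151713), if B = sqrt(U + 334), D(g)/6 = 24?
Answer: sqrt(-151705 + 144*506**(1/4)) ≈ 388.62*I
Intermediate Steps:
U = 172
D(g) = 144 (D(g) = 6*24 = 144)
B = sqrt(506) (B = sqrt(172 + 334) = sqrt(506) ≈ 22.494)
H(w) = 8 + 144*sqrt(w)
sqrt(H(B) - 151713) = sqrt((8 + 144*sqrt(sqrt(506))) - 151713) = sqrt((8 + 144*506**(1/4)) - 151713) = sqrt(-151705 + 144*506**(1/4))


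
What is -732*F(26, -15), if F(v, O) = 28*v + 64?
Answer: -579744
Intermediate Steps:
F(v, O) = 64 + 28*v
-732*F(26, -15) = -732*(64 + 28*26) = -732*(64 + 728) = -732*792 = -579744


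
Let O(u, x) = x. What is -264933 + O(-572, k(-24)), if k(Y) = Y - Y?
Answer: -264933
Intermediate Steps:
k(Y) = 0
-264933 + O(-572, k(-24)) = -264933 + 0 = -264933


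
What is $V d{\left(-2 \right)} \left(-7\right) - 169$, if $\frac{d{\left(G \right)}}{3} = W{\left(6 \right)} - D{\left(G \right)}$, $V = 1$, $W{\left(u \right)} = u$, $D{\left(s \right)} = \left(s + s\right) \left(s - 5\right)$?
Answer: $293$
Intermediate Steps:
$D{\left(s \right)} = 2 s \left(-5 + s\right)$
$d{\left(G \right)} = 18 - 6 G \left(-5 + G\right)$ ($d{\left(G \right)} = 3 \left(6 - 2 G \left(-5 + G\right)\right) = 18 - 6 G \left(-5 + G\right)$)
$V d{\left(-2 \right)} \left(-7\right) - 169 = 1 \left(18 - - 12 \left(-5 - 2\right)\right) \left(-7\right) - 169 = 1 \left(18 - \left(-12\right) \left(-7\right)\right) \left(-7\right) - 169 = 1 \left(18 - 84\right) \left(-7\right) - 169 = 1 \left(-66\right) \left(-7\right) - 169 = \left(-66\right) \left(-7\right) - 169 = 462 - 169 = 293$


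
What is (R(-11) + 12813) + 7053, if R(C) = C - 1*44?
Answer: 19811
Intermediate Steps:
R(C) = -44 + C (R(C) = C - 44 = -44 + C)
(R(-11) + 12813) + 7053 = ((-44 - 11) + 12813) + 7053 = (-55 + 12813) + 7053 = 12758 + 7053 = 19811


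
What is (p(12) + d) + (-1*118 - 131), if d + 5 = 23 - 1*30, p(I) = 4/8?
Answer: -521/2 ≈ -260.50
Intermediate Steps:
p(I) = 1/2 (p(I) = 4*(1/8) = 1/2)
d = -12 (d = -5 + (23 - 1*30) = -5 + (23 - 30) = -5 - 7 = -12)
(p(12) + d) + (-1*118 - 131) = (1/2 - 12) + (-1*118 - 131) = -23/2 + (-118 - 131) = -23/2 - 249 = -521/2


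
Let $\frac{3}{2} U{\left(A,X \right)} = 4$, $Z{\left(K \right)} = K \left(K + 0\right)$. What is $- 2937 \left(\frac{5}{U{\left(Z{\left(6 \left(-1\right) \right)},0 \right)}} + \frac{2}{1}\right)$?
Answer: $- \frac{91047}{8} \approx -11381.0$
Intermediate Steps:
$Z{\left(K \right)} = K^{2}$ ($Z{\left(K \right)} = K K = K^{2}$)
$U{\left(A,X \right)} = \frac{8}{3}$ ($U{\left(A,X \right)} = \frac{2}{3} \cdot 4 = \frac{8}{3}$)
$- 2937 \left(\frac{5}{U{\left(Z{\left(6 \left(-1\right) \right)},0 \right)}} + \frac{2}{1}\right) = - 2937 \left(\frac{5}{\frac{8}{3}} + \frac{2}{1}\right) = - 2937 \left(5 \cdot \frac{3}{8} + 2 \cdot 1\right) = - 2937 \left(\frac{15}{8} + 2\right) = \left(-2937\right) \frac{31}{8} = - \frac{91047}{8}$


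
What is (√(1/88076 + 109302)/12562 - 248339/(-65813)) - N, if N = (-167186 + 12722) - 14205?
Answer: 11100861236/65813 + √211974335742107/553205356 ≈ 1.6867e+5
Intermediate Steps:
N = -168669 (N = -154464 - 14205 = -168669)
(√(1/88076 + 109302)/12562 - 248339/(-65813)) - N = (√(1/88076 + 109302)/12562 - 248339/(-65813)) - 1*(-168669) = (√(1/88076 + 109302)*(1/12562) - 248339*(-1/65813)) + 168669 = (√(9626882953/88076)*(1/12562) + 248339/65813) + 168669 = ((√211974335742107/44038)*(1/12562) + 248339/65813) + 168669 = (√211974335742107/553205356 + 248339/65813) + 168669 = (248339/65813 + √211974335742107/553205356) + 168669 = 11100861236/65813 + √211974335742107/553205356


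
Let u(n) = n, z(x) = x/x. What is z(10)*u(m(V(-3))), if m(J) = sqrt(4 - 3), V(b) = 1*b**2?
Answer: 1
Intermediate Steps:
V(b) = b**2
m(J) = 1 (m(J) = sqrt(1) = 1)
z(x) = 1
z(10)*u(m(V(-3))) = 1*1 = 1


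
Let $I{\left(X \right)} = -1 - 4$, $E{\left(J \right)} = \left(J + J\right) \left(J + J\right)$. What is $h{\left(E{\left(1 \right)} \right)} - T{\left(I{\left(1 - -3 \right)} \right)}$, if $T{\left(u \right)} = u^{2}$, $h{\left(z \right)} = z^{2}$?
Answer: $-9$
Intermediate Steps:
$E{\left(J \right)} = 4 J^{2}$ ($E{\left(J \right)} = 2 J 2 J = 4 J^{2}$)
$I{\left(X \right)} = -5$
$h{\left(E{\left(1 \right)} \right)} - T{\left(I{\left(1 - -3 \right)} \right)} = \left(4 \cdot 1^{2}\right)^{2} - \left(-5\right)^{2} = \left(4 \cdot 1\right)^{2} - 25 = 4^{2} - 25 = 16 - 25 = -9$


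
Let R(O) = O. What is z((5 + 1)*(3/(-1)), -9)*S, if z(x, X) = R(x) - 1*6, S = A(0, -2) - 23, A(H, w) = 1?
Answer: 528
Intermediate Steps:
S = -22 (S = 1 - 23 = -22)
z(x, X) = -6 + x (z(x, X) = x - 1*6 = x - 6 = -6 + x)
z((5 + 1)*(3/(-1)), -9)*S = (-6 + (5 + 1)*(3/(-1)))*(-22) = (-6 + 6*(3*(-1)))*(-22) = (-6 + 6*(-3))*(-22) = (-6 - 18)*(-22) = -24*(-22) = 528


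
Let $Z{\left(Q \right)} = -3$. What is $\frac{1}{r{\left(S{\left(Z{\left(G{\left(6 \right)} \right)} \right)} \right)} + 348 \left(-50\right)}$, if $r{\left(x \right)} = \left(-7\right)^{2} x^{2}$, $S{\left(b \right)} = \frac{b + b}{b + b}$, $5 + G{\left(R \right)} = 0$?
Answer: $- \frac{1}{17351} \approx -5.7634 \cdot 10^{-5}$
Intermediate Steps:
$G{\left(R \right)} = -5$ ($G{\left(R \right)} = -5 + 0 = -5$)
$S{\left(b \right)} = 1$ ($S{\left(b \right)} = \frac{2 b}{2 b} = 2 b \frac{1}{2 b} = 1$)
$r{\left(x \right)} = 49 x^{2}$
$\frac{1}{r{\left(S{\left(Z{\left(G{\left(6 \right)} \right)} \right)} \right)} + 348 \left(-50\right)} = \frac{1}{49 \cdot 1^{2} + 348 \left(-50\right)} = \frac{1}{49 \cdot 1 - 17400} = \frac{1}{49 - 17400} = \frac{1}{-17351} = - \frac{1}{17351}$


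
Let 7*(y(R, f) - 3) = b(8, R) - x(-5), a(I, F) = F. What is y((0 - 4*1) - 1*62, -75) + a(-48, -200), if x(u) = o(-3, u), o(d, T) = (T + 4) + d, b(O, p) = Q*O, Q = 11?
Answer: -1287/7 ≈ -183.86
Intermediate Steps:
b(O, p) = 11*O
o(d, T) = 4 + T + d (o(d, T) = (4 + T) + d = 4 + T + d)
x(u) = 1 + u (x(u) = 4 + u - 3 = 1 + u)
y(R, f) = 113/7 (y(R, f) = 3 + (11*8 - (1 - 5))/7 = 3 + (88 - 1*(-4))/7 = 3 + (88 + 4)/7 = 3 + (⅐)*92 = 3 + 92/7 = 113/7)
y((0 - 4*1) - 1*62, -75) + a(-48, -200) = 113/7 - 200 = -1287/7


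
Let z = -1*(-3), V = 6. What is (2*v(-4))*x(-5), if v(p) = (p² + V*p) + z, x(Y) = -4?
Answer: 40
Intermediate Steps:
z = 3
v(p) = 3 + p² + 6*p (v(p) = (p² + 6*p) + 3 = 3 + p² + 6*p)
(2*v(-4))*x(-5) = (2*(3 + (-4)² + 6*(-4)))*(-4) = (2*(3 + 16 - 24))*(-4) = (2*(-5))*(-4) = -10*(-4) = 40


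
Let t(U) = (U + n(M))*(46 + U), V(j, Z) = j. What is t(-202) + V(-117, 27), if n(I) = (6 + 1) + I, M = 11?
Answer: 28587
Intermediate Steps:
n(I) = 7 + I
t(U) = (18 + U)*(46 + U) (t(U) = (U + (7 + 11))*(46 + U) = (U + 18)*(46 + U) = (18 + U)*(46 + U))
t(-202) + V(-117, 27) = (828 + (-202)² + 64*(-202)) - 117 = (828 + 40804 - 12928) - 117 = 28704 - 117 = 28587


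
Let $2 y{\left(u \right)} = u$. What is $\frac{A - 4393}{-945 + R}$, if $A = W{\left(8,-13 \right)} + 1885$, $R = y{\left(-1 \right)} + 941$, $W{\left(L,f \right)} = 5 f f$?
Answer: $\frac{3326}{9} \approx 369.56$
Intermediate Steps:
$y{\left(u \right)} = \frac{u}{2}$
$W{\left(L,f \right)} = 5 f^{2}$
$R = \frac{1881}{2}$ ($R = \frac{1}{2} \left(-1\right) + 941 = - \frac{1}{2} + 941 = \frac{1881}{2} \approx 940.5$)
$A = 2730$ ($A = 5 \left(-13\right)^{2} + 1885 = 5 \cdot 169 + 1885 = 845 + 1885 = 2730$)
$\frac{A - 4393}{-945 + R} = \frac{2730 - 4393}{-945 + \frac{1881}{2}} = - \frac{1663}{- \frac{9}{2}} = \left(-1663\right) \left(- \frac{2}{9}\right) = \frac{3326}{9}$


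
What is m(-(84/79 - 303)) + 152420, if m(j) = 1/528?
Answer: 80477761/528 ≈ 1.5242e+5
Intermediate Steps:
m(j) = 1/528
m(-(84/79 - 303)) + 152420 = 1/528 + 152420 = 80477761/528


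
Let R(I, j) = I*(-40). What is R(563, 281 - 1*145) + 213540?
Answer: 191020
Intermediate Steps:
R(I, j) = -40*I
R(563, 281 - 1*145) + 213540 = -40*563 + 213540 = -22520 + 213540 = 191020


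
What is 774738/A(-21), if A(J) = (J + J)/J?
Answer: 387369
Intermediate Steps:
A(J) = 2 (A(J) = (2*J)/J = 2)
774738/A(-21) = 774738/2 = 774738*(½) = 387369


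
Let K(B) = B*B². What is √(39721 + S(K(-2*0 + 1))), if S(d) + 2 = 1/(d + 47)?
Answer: √5719539/12 ≈ 199.30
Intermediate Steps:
K(B) = B³
S(d) = -2 + 1/(47 + d) (S(d) = -2 + 1/(d + 47) = -2 + 1/(47 + d))
√(39721 + S(K(-2*0 + 1))) = √(39721 + (-93 - 2*(-2*0 + 1)³)/(47 + (-2*0 + 1)³)) = √(39721 + (-93 - 2*(0 + 1)³)/(47 + (0 + 1)³)) = √(39721 + (-93 - 2*1³)/(47 + 1³)) = √(39721 + (-93 - 2*1)/(47 + 1)) = √(39721 + (-93 - 2)/48) = √(39721 + (1/48)*(-95)) = √(39721 - 95/48) = √(1906513/48) = √5719539/12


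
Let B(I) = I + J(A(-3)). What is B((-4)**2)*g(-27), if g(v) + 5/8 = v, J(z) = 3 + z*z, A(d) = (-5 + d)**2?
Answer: -909415/8 ≈ -1.1368e+5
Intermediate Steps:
J(z) = 3 + z**2
B(I) = 4099 + I (B(I) = I + (3 + ((-5 - 3)**2)**2) = I + (3 + ((-8)**2)**2) = I + (3 + 64**2) = I + (3 + 4096) = I + 4099 = 4099 + I)
g(v) = -5/8 + v
B((-4)**2)*g(-27) = (4099 + (-4)**2)*(-5/8 - 27) = (4099 + 16)*(-221/8) = 4115*(-221/8) = -909415/8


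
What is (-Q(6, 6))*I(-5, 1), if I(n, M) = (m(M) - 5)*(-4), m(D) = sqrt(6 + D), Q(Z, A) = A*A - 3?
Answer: -660 + 132*sqrt(7) ≈ -310.76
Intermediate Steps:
Q(Z, A) = -3 + A**2 (Q(Z, A) = A**2 - 3 = -3 + A**2)
I(n, M) = 20 - 4*sqrt(6 + M) (I(n, M) = (sqrt(6 + M) - 5)*(-4) = (-5 + sqrt(6 + M))*(-4) = 20 - 4*sqrt(6 + M))
(-Q(6, 6))*I(-5, 1) = (-(-3 + 6**2))*(20 - 4*sqrt(6 + 1)) = (-(-3 + 36))*(20 - 4*sqrt(7)) = (-1*33)*(20 - 4*sqrt(7)) = -33*(20 - 4*sqrt(7)) = -660 + 132*sqrt(7)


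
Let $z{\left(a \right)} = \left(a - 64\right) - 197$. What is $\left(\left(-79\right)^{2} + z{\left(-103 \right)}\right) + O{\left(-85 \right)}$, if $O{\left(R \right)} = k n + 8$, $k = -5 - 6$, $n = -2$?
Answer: $5907$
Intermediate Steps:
$z{\left(a \right)} = -261 + a$ ($z{\left(a \right)} = \left(-64 + a\right) - 197 = -261 + a$)
$k = -11$
$O{\left(R \right)} = 30$ ($O{\left(R \right)} = \left(-11\right) \left(-2\right) + 8 = 22 + 8 = 30$)
$\left(\left(-79\right)^{2} + z{\left(-103 \right)}\right) + O{\left(-85 \right)} = \left(\left(-79\right)^{2} - 364\right) + 30 = \left(6241 - 364\right) + 30 = 5877 + 30 = 5907$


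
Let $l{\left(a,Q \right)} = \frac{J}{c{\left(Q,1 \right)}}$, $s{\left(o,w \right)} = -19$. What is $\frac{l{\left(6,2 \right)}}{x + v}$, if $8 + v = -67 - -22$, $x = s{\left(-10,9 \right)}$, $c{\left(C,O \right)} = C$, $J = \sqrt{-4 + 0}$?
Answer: $- \frac{i}{72} \approx - 0.013889 i$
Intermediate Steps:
$J = 2 i$ ($J = \sqrt{-4} = 2 i \approx 2.0 i$)
$l{\left(a,Q \right)} = \frac{2 i}{Q}$
$x = -19$
$v = -53$ ($v = -8 - 45 = -53$)
$\frac{l{\left(6,2 \right)}}{x + v} = \frac{2 i \frac{1}{2}}{-19 - 53} = \frac{2 i \frac{1}{2}}{-72} = i \left(- \frac{1}{72}\right) = - \frac{i}{72}$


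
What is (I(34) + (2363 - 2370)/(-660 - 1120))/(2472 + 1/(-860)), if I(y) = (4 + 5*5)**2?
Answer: 64370441/189206791 ≈ 0.34021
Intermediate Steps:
I(y) = 841 (I(y) = (4 + 25)**2 = 29**2 = 841)
(I(34) + (2363 - 2370)/(-660 - 1120))/(2472 + 1/(-860)) = (841 + (2363 - 2370)/(-660 - 1120))/(2472 + 1/(-860)) = (841 - 7/(-1780))/(2472 - 1/860) = (841 - 7*(-1/1780))/(2125919/860) = (841 + 7/1780)*(860/2125919) = (1496987/1780)*(860/2125919) = 64370441/189206791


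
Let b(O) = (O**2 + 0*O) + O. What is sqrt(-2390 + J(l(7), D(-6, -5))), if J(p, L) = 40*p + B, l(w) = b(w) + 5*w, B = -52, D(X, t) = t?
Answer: sqrt(1198) ≈ 34.612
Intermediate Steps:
b(O) = O + O**2 (b(O) = (O**2 + 0) + O = O**2 + O = O + O**2)
l(w) = 5*w + w*(1 + w) (l(w) = w*(1 + w) + 5*w = 5*w + w*(1 + w))
J(p, L) = -52 + 40*p (J(p, L) = 40*p - 52 = -52 + 40*p)
sqrt(-2390 + J(l(7), D(-6, -5))) = sqrt(-2390 + (-52 + 40*(7*(6 + 7)))) = sqrt(-2390 + (-52 + 40*(7*13))) = sqrt(-2390 + (-52 + 40*91)) = sqrt(-2390 + (-52 + 3640)) = sqrt(-2390 + 3588) = sqrt(1198)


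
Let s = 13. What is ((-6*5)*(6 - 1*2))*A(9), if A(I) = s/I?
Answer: -520/3 ≈ -173.33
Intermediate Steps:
A(I) = 13/I
((-6*5)*(6 - 1*2))*A(9) = ((-6*5)*(6 - 1*2))*(13/9) = (-30*(6 - 2))*(13*(⅑)) = -30*4*(13/9) = -120*13/9 = -520/3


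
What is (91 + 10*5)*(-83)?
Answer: -11703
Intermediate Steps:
(91 + 10*5)*(-83) = (91 + 50)*(-83) = 141*(-83) = -11703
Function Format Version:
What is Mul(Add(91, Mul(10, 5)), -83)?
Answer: -11703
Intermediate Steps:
Mul(Add(91, Mul(10, 5)), -83) = Mul(Add(91, 50), -83) = Mul(141, -83) = -11703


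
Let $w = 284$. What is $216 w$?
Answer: $61344$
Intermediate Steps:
$216 w = 216 \cdot 284 = 61344$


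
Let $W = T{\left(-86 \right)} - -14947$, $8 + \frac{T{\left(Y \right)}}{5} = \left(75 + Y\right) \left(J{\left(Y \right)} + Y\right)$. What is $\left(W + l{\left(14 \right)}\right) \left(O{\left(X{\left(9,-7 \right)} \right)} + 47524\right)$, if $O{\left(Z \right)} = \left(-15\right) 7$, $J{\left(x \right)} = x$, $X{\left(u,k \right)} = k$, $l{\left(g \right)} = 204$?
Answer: $1165132249$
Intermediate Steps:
$T{\left(Y \right)} = -40 + 10 Y \left(75 + Y\right)$ ($T{\left(Y \right)} = -40 + 5 \left(75 + Y\right) \left(Y + Y\right) = -40 + 5 \left(75 + Y\right) 2 Y = -40 + 5 \cdot 2 Y \left(75 + Y\right) = -40 + 10 Y \left(75 + Y\right)$)
$O{\left(Z \right)} = -105$
$W = 24367$ ($W = \left(-40 + 10 \left(-86\right)^{2} + 750 \left(-86\right)\right) - -14947 = \left(-40 + 10 \cdot 7396 - 64500\right) + 14947 = \left(-40 + 73960 - 64500\right) + 14947 = 9420 + 14947 = 24367$)
$\left(W + l{\left(14 \right)}\right) \left(O{\left(X{\left(9,-7 \right)} \right)} + 47524\right) = \left(24367 + 204\right) \left(-105 + 47524\right) = 24571 \cdot 47419 = 1165132249$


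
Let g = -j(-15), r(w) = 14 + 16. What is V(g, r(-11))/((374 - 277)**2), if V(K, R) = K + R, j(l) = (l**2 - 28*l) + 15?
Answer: -630/9409 ≈ -0.066957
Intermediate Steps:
j(l) = 15 + l**2 - 28*l
r(w) = 30
g = -660 (g = -(15 + (-15)**2 - 28*(-15)) = -(15 + 225 + 420) = -1*660 = -660)
V(g, r(-11))/((374 - 277)**2) = (-660 + 30)/((374 - 277)**2) = -630/(97**2) = -630/9409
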